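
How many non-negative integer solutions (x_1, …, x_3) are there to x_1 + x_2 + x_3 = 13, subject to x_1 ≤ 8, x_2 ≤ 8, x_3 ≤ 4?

Without the upper bounds there are C(15,2) = 105 ways to split 13 among 3 variables.
Subtract solutions that violate a single cap (substitute x_i' = x_i − (cap_i+1)): x_1 ≥ 9 gives C(6,2) = 15; x_2 ≥ 9 gives C(6,2) = 15; x_3 ≥ 5 gives C(10,2) = 45. Together 75.
No two caps can be exceeded simultaneously, so the pair terms are all 0.
By inclusion–exclusion the count is 105 − 75 + 0 = 30.

30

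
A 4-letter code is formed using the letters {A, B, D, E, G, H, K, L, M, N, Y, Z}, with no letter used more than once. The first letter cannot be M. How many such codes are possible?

The first letter has 12−1 = 11 choices (anything except M).
The remaining 3 letters are filled from the other 11 symbols without repetition: 11 × 10 × 9 = 990.
Total: 11 × 990 = 10890.

10890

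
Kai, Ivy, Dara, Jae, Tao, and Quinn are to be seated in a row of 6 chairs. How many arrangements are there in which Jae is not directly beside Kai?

480

There are 6! = 720 arrangements in all. If Jae and Kai are adjacent, merging them into one block gives 2·(5)! = 240 arrangements.
Complementary counting: 720 − 240 = 480.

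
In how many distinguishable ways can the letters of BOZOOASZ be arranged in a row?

3360

BOZOOASZ has 8 letters with O appearing 3 times and Z appearing twice.
So there are 8! / (3!·2!) = 3360 distinguishable arrangements.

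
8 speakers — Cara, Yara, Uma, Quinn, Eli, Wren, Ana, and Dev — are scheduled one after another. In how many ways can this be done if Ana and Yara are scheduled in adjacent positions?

Treat {Ana, Yara} as a single unit. There are 7 units to order, and the pair itself can be ordered 2 ways.
So the count is 2·(7)! = 10080.

10080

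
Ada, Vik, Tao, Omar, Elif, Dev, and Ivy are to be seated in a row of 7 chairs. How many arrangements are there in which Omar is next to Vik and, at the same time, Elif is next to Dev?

Treat {Omar,Vik} as one block (2 orders) and {Elif,Dev} as another (2 orders).
That leaves 5 units to arrange: 2 × 2 × 5! = 4 × 120 = 480.

480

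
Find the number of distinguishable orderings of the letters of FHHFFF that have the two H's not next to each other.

Total arrangements of FHHFFF: 6!/(4!·2!) = 15.
If the two H's are adjacent, glue them into one block, leaving 5 items to arrange: (5)!/(4!) = 5 ways.
Hence 15 − 5 = 10.

10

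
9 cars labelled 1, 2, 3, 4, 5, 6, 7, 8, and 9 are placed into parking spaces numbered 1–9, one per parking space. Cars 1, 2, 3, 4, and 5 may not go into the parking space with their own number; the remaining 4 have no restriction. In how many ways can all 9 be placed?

205056

Let Aᵢ (for 1 ≤ i ≤ 5) be the placements that put car i in its forbidden parking space. Any j of these fix j positions, leaving (9−j)! ways to fill the rest, and there are C(5,j) ways to pick which j.
By inclusion–exclusion, the number of valid placements is Σ_{j=0}^{5} (−1)^j C(5,j)·(9−j)!.
Computing: 362880 − 201600 + 50400 − 7200 + 600 − 24 = 205056.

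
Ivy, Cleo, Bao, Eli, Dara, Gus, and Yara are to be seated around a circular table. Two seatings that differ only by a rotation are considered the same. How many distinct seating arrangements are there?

720

Around a circle, 7 distinct people have 7!/7 = (6)! = 720 rotationally distinct seatings.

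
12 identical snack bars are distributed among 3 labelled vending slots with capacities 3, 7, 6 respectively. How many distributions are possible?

14

Without the upper bounds there are C(14,2) = 91 ways to split 12 among 3 vending slots.
Subtract solutions that violate a single cap (substitute x_i' = x_i − (cap_i+1)): x_1 ≥ 4 gives C(10,2) = 45; x_2 ≥ 8 gives C(6,2) = 15; x_3 ≥ 7 gives C(7,2) = 21. Together 81.
Add back pairs where two caps are both exceeded: 1 + 3 + 0 = 4.
By inclusion–exclusion the count is 91 − 81 + 4 = 14.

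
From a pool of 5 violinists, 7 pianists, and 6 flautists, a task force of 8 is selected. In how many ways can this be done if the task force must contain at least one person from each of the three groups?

41811

With no constraint there are C(18,8) = 43758 possible selections.
Selections missing a whole group: no violinists → C(13,8) = 1287; no pianists → C(11,8) = 165; no flautists → C(12,8) = 495.
Add back selections omitting two groups (i.e. drawn from a single group): C(5,8) + C(7,8) + C(6,8) = 0.
By inclusion–exclusion: 43758 − 1947 + 0 = 41811.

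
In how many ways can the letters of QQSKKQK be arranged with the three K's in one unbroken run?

Treat the 3 copies of K as a single block. The multiset to arrange is then {KKK, Q, Q, Q, S}, 5 items in all.
That gives (5)!/(3!) = 20 arrangements.

20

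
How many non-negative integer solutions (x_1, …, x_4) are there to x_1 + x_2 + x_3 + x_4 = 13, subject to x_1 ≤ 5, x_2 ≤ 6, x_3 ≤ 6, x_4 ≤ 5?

160

Ignoring the caps, the number of non-negative solutions to x_1+…+x_4 = 13 is C(16,3) = 560.
Subtract solutions that violate a single cap (substitute x_i' = x_i − (cap_i+1)): x_1 ≥ 6 gives C(10,3) = 120; x_2 ≥ 7 gives C(9,3) = 84; x_3 ≥ 7 gives C(9,3) = 84; x_4 ≥ 6 gives C(10,3) = 120. Together 408.
Add back pairs where two caps are both exceeded: 1 + 1 + 4 + 0 + 1 + 1 = 8.
By inclusion–exclusion the count is 560 − 408 + 8 = 160.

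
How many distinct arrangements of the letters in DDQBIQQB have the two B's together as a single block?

420

Treat the 2 copies of B as a single block. The multiset to arrange is then {BB, D, D, I, Q, Q, Q}, 7 items in all.
That gives (7)!/(3!·2!) = 420 arrangements.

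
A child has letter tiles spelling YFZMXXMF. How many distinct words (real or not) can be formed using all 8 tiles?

YFZMXXMF has 8 letters with F appearing twice, M appearing twice, and X appearing twice.
Dividing 8! = 40320 by 2!·2!·2! = 8 for the repeated letters gives 5040.

5040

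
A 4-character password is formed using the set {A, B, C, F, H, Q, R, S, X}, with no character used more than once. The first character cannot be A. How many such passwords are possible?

2688

The first character has 9−1 = 8 choices (anything except A).
The remaining 3 characters are filled from the other 8 symbols without repetition: 8 × 7 × 6 = 336.
Total: 8 × 336 = 2688.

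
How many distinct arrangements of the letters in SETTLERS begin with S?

Fix S in the first position and arrange the remaining 7 letters.
Those 7 letters have E appearing twice and T appearing twice, giving (7)!/(2!·2!) = 1260.

1260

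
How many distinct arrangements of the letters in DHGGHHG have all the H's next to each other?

Treat the 3 copies of H as a single block. The multiset to arrange is then {HHH, D, G, G, G}, 5 items in all.
That gives (5)!/(3!) = 20 arrangements.

20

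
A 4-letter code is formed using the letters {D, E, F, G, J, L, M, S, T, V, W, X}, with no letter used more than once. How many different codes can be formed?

11880

This is a permutation of 4 out of 12: P(12,4) = 12!/8!.
12 × 11 × 10 × 9 = 11880.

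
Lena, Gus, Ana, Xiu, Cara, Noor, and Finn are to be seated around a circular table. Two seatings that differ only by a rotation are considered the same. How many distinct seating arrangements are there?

Fix one person's seat to break rotational symmetry; the remaining 6 people can be arranged in (6)! = 720 ways.

720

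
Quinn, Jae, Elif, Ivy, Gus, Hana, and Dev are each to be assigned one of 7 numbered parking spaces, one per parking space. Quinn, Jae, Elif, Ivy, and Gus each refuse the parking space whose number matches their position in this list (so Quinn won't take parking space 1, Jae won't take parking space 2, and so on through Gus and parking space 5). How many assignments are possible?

2428

Let Aᵢ (for 1 ≤ i ≤ 5) be the placements that put person i in their forbidden parking space. Any j of these fix j positions, leaving (7−j)! ways to fill the rest, and there are C(5,j) ways to pick which j.
By inclusion–exclusion, the number of valid placements is Σ_{j=0}^{5} (−1)^j C(5,j)·(7−j)!.
Computing: 5040 − 3600 + 1200 − 240 + 30 − 2 = 2428.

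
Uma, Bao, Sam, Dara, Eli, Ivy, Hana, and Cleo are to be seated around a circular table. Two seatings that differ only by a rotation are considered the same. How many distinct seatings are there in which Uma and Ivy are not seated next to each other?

Without the restriction there are (7)! = 5040 seatings.
Seatings with Uma beside Ivy: treat them as a block with 2 internal orders, giving 2 × (6)! = 1440.
Subtracting, 5040 − 1440 = 3600.

3600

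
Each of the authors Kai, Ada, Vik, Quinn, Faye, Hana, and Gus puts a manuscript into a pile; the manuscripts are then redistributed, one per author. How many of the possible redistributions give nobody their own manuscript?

Let Aᵢ be the assignments in which author i gets their own manuscript. We want the size of the complement of A₁∪…∪A_7.
By inclusion–exclusion this is Σ_{j=0}^{7} (−1)^j C(7,j)·(7−j)!.
Computing: 5040 − 5040 + 2520 − 840 + 210 − 42 + 7 − 1 = 1854.

1854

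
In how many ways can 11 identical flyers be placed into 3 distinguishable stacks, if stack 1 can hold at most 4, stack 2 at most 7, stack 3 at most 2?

6

Without the upper bounds there are C(13,2) = 78 ways to split 11 among 3 stacks.
Subtract solutions that violate a single cap (substitute x_i' = x_i − (cap_i+1)): x_1 ≥ 5 gives C(8,2) = 28; x_2 ≥ 8 gives C(5,2) = 10; x_3 ≥ 3 gives C(10,2) = 45. Together 83.
Add back pairs where two caps are both exceeded: 0 + 10 + 1 = 11.
By inclusion–exclusion the count is 78 − 83 + 11 = 6.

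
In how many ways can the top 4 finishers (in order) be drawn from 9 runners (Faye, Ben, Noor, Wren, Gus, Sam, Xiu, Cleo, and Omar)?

3024

There are 9 choices for 1st place, 8 for 2nd, and so on down to 6 for position 4.
That gives 9 × 8 × 7 × 6 = 3024.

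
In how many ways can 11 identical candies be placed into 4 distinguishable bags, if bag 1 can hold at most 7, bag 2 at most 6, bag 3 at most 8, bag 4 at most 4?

215

Ignoring the caps, the number of non-negative solutions to x_1+…+x_4 = 11 is C(14,3) = 364.
Subtract solutions that violate a single cap (substitute x_i' = x_i − (cap_i+1)): x_1 ≥ 8 gives C(6,3) = 20; x_2 ≥ 7 gives C(7,3) = 35; x_3 ≥ 9 gives C(5,3) = 10; x_4 ≥ 5 gives C(9,3) = 84. Together 149.
No two caps can be exceeded simultaneously, so the pair terms are all 0.
By inclusion–exclusion the count is 364 − 149 + 0 = 215.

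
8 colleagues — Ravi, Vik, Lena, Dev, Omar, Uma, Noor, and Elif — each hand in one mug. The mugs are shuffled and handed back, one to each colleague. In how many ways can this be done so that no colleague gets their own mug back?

14833

This is the derangement count D_8: permutations of 8 items with no fixed point.
By inclusion–exclusion this is Σ_{j=0}^{8} (−1)^j C(8,j)·(8−j)!.
Computing: 40320 − 40320 + 20160 − 6720 + 1680 − 336 + 56 − 8 + 1 = 14833.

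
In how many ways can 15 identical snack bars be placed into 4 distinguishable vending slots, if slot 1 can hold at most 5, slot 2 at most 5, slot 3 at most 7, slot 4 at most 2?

31

Ignoring the caps, the number of non-negative solutions to x_1+…+x_4 = 15 is C(18,3) = 816.
Subtract solutions that violate a single cap (substitute x_i' = x_i − (cap_i+1)): x_1 ≥ 6 gives C(12,3) = 220; x_2 ≥ 6 gives C(12,3) = 220; x_3 ≥ 8 gives C(10,3) = 120; x_4 ≥ 3 gives C(15,3) = 455. Together 1015.
Add back pairs where two caps are both exceeded: 20 + 4 + 84 + 4 + 84 + 35 = 231.
Subtract triples: 0 + 1 + 0 + 0 = 1.
By inclusion–exclusion the count is 816 − 1015 + 231 − 1 = 31.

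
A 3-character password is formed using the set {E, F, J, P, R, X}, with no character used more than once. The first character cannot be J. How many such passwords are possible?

100

The first character has 6−1 = 5 choices (anything except J).
The remaining 2 characters are filled from the other 5 symbols without repetition: 5 × 4 = 20.
Total: 5 × 20 = 100.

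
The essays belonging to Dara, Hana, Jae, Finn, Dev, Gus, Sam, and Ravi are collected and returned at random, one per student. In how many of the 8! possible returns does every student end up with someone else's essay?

Let Aᵢ be the assignments in which student i gets their own essay. We want the size of the complement of A₁∪…∪A_8.
By inclusion–exclusion this is Σ_{j=0}^{8} (−1)^j C(8,j)·(8−j)!.
Computing: 40320 − 40320 + 20160 − 6720 + 1680 − 336 + 56 − 8 + 1 = 14833.

14833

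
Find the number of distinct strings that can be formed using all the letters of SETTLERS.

5040

The 8 letters of SETTLERS have repeats: E appearing twice, S appearing twice, and T appearing twice.
Dividing 8! = 40320 by 2!·2!·2! = 8 for the repeated letters gives 5040.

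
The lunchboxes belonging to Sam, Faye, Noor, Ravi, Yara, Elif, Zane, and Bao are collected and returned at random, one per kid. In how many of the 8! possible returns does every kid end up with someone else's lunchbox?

This is the derangement count D_8: permutations of 8 items with no fixed point.
By inclusion–exclusion this is Σ_{j=0}^{8} (−1)^j C(8,j)·(8−j)!.
Computing: 40320 − 40320 + 20160 − 6720 + 1680 − 336 + 56 − 8 + 1 = 14833.

14833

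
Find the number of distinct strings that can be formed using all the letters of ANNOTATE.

5040

Letter multiplicities in ANNOTATE: A×2, E×1, N×2, O×1, T×2.
Dividing 8! = 40320 by 2!·2!·2! = 8 for the repeated letters gives 5040.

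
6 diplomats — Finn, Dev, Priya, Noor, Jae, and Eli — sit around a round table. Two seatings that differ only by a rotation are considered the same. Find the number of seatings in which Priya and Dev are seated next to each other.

Treat {Priya, Dev} as one unit (2 internal orders) and seat the resulting 5 units around the table: (4)! circular arrangements.
So 2 × (4)! = 2 × 24 = 48.

48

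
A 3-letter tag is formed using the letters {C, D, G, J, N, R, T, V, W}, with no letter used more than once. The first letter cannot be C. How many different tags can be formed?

The first letter has 9−1 = 8 choices (anything except C).
The remaining 2 letters are filled from the other 8 symbols without repetition: 8 × 7 = 56.
Total: 8 × 56 = 448.

448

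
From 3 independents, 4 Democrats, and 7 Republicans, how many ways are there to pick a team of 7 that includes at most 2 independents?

Split by how many independents are chosen (0 through 2).
Sum: C(3,0)·C(11,7) + C(3,1)·C(11,6) + C(3,2)·C(11,5) = 330 + 1386 + 1386 = 3102.

3102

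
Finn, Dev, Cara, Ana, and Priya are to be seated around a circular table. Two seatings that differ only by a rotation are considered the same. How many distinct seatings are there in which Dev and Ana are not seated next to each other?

12

All circular seatings of 5 people number (4)! = 24.
Those with Dev next to Ana: fuse the pair into one unit and seat 4 units around a circle — 2·(3)! = 12.
Subtracting, 24 − 12 = 12.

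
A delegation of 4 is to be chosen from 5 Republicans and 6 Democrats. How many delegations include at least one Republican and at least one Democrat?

Unrestricted: C(11,4) = 330 ways to pick any 4 of the 11.
Selections missing a whole group: no Republicans → C(6,4) = 15; no Democrats → C(5,4) = 5.
Both groups omitted at once is impossible, so 330 − 20 = 310.

310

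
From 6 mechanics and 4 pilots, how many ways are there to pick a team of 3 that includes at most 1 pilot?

80

Split by how many pilots are chosen (0 through 1).
Sum: C(4,0)·C(6,3) + C(4,1)·C(6,2) = 20 + 60 = 80.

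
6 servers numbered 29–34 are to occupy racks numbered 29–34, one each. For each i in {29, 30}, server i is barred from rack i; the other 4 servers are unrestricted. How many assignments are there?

Let Aᵢ (for i ∈ {29, 30}) be the placements that put server i in its forbidden rack. Any j of these fix j positions, leaving (6−j)! ways to fill the rest, and there are C(2,j) ways to pick which j.
By inclusion–exclusion, the number of valid placements is Σ_{j=0}^{2} (−1)^j C(2,j)·(6−j)!.
Computing: 720 − 240 + 24 = 504.

504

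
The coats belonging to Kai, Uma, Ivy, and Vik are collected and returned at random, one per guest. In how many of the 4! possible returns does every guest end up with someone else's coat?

9

Count assignments avoiding every fixed point. For any j of the 4 guests fixed to their own coat, the other 4−j can be arranged in (4−j)! ways.
By inclusion–exclusion this is Σ_{j=0}^{4} (−1)^j C(4,j)·(4−j)!.
Computing: 24 − 24 + 12 − 4 + 1 = 9.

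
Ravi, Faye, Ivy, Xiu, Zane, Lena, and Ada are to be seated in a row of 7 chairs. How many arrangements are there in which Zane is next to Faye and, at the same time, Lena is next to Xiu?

480

Treat {Zane,Faye} as one block (2 orders) and {Lena,Xiu} as another (2 orders).
That leaves 5 units to arrange: 2 × 2 × 5! = 4 × 120 = 480.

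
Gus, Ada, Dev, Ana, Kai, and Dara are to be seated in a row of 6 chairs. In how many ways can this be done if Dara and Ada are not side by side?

There are 6! = 720 arrangements in all. If Dara and Ada are adjacent, merging them into one block gives 2·(5)! = 240 arrangements.
Complementary counting: 720 − 240 = 480.

480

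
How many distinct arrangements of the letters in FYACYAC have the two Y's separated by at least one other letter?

Total arrangements of FYACYAC: 7!/(2!·2!·2!) = 630.
Arrangements with the Y's together: treat YY as one letter, giving (6)!/(2!·2!) = 180.
Subtracting, 630 − 180 = 450 arrangements keep the Y's apart.

450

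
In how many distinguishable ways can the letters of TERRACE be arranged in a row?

1260

The 7 letters of TERRACE have repeats: E appearing twice and R appearing twice.
So there are 7! / (2!·2!) = 1260 distinguishable arrangements.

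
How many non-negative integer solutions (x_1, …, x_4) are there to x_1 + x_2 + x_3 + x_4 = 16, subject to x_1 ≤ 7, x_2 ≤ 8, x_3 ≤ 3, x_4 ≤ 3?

Ignoring the caps, the number of non-negative solutions to x_1+…+x_4 = 16 is C(19,3) = 969.
Subtract solutions that violate a single cap (substitute x_i' = x_i − (cap_i+1)): x_1 ≥ 8 gives C(11,3) = 165; x_2 ≥ 9 gives C(10,3) = 120; x_3 ≥ 4 gives C(15,3) = 455; x_4 ≥ 4 gives C(15,3) = 455. Together 1195.
Add back pairs where two caps are both exceeded: 0 + 35 + 35 + 20 + 20 + 165 = 275.
Subtract triples: 0 + 0 + 1 + 0 = 1.
By inclusion–exclusion the count is 969 − 1195 + 275 − 1 = 48.

48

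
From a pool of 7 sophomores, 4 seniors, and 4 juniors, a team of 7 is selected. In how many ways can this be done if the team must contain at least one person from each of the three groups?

5768

With no constraint there are C(15,7) = 6435 possible selections.
Subtract selections that omit an entire group: no sophomores → C(8,7) = 8; no seniors → C(11,7) = 330; no juniors → C(11,7) = 330.
Add back selections omitting two groups (i.e. drawn from a single group): C(7,7) + C(4,7) + C(4,7) = 1.
By inclusion–exclusion: 6435 − 668 + 1 = 5768.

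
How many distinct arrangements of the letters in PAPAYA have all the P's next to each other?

Treat the 2 copies of P as a single block. The multiset to arrange is then {PP, A, A, A, Y}, 5 items in all.
That gives (5)!/(3!) = 20 arrangements.

20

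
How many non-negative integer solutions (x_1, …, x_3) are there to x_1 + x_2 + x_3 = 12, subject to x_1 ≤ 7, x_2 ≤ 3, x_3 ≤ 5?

10

Ignoring the caps, the number of non-negative solutions to x_1+…+x_3 = 12 is C(14,2) = 91.
Subtract solutions that violate a single cap (substitute x_i' = x_i − (cap_i+1)): x_1 ≥ 8 gives C(6,2) = 15; x_2 ≥ 4 gives C(10,2) = 45; x_3 ≥ 6 gives C(8,2) = 28. Together 88.
Add back pairs where two caps are both exceeded: 1 + 0 + 6 = 7.
By inclusion–exclusion the count is 91 − 88 + 7 = 10.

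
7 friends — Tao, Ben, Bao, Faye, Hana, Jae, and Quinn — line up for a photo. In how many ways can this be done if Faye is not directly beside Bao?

3600

Of the 7! = 5040 arrangements, those with Faye and Bao adjacent number 2 × 6! = 1440 (treat the pair as a block with 2 internal orders).
So 5040 − 1440 = 3600 arrangements keep them apart.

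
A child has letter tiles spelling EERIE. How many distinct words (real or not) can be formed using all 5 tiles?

Letter multiplicities in EERIE: E×3, I×1, R×1.
Dividing 5! = 120 by 3! = 6 for the repeated letters gives 20.

20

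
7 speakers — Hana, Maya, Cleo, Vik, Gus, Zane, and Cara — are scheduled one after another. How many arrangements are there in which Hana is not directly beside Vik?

3600

There are 7! = 5040 arrangements in all. If Hana and Vik are adjacent, merging them into one block gives 2·(6)! = 1440 arrangements.
So 5040 − 1440 = 3600 arrangements keep them apart.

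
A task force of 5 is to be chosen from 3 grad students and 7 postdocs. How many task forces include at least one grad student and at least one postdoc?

Unrestricted: C(10,5) = 252 ways to pick any 5 of the 10.
Selections missing a whole group: no grad students → C(7,5) = 21; no postdocs → C(3,5) = 0.
Both groups omitted at once is impossible, so 252 − 21 = 231.

231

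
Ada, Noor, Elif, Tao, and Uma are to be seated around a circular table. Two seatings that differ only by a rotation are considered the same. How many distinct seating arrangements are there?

24

Around a circle, 5 distinct people have 5!/5 = (4)! = 24 rotationally distinct seatings.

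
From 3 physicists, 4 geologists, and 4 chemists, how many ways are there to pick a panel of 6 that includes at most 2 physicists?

Split by how many physicists are chosen (0 through 2).
Sum: C(3,0)·C(8,6) + C(3,1)·C(8,5) + C(3,2)·C(8,4) = 28 + 168 + 210 = 406.

406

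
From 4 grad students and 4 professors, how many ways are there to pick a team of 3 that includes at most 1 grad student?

28

Split by how many grad students are chosen (0 through 1).
Sum: C(4,0)·C(4,3) + C(4,1)·C(4,2) = 4 + 24 = 28.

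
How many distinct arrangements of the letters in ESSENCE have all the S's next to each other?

Treat the 2 copies of S as a single block. The multiset to arrange is then {SS, C, E, E, E, N}, 6 items in all.
That gives (6)!/(3!) = 120 arrangements.

120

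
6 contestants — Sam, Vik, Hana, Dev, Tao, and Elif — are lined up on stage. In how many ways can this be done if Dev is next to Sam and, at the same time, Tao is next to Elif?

96

Treat {Dev,Sam} as one block (2 orders) and {Tao,Elif} as another (2 orders).
That leaves 4 units to arrange: 2 × 2 × 4! = 4 × 24 = 96.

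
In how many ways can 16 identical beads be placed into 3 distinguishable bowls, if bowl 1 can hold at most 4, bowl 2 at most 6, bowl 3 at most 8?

6

By stars and bars, unrestricted non-negative solutions to x_1+…+x_3 = 16 number C(16+2,2) = 153.
Subtract solutions that violate a single cap (substitute x_i' = x_i − (cap_i+1)): x_1 ≥ 5 gives C(13,2) = 78; x_2 ≥ 7 gives C(11,2) = 55; x_3 ≥ 9 gives C(9,2) = 36. Together 169.
Add back pairs where two caps are both exceeded: 15 + 6 + 1 = 22.
By inclusion–exclusion the count is 153 − 169 + 22 = 6.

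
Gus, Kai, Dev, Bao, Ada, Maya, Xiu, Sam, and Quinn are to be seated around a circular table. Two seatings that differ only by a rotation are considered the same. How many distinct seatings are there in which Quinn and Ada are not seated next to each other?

Without the restriction there are (8)! = 40320 seatings.
Seatings with Quinn beside Ada: treat them as a block with 2 internal orders, giving 2 × (7)! = 10080.
Subtracting, 40320 − 10080 = 30240.

30240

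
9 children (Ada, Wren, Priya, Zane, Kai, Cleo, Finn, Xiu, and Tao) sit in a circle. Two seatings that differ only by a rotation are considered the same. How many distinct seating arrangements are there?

40320

Around a circle, 9 distinct people have 9!/9 = (8)! = 40320 rotationally distinct seatings.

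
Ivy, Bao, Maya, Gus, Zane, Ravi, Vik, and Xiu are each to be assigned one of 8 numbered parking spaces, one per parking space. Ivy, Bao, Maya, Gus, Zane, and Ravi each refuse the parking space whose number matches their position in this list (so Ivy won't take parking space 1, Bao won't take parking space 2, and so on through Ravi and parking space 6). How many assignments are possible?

Let Aᵢ (for 1 ≤ i ≤ 6) be the placements that put person i in their forbidden parking space. Any j of these fix j positions, leaving (8−j)! ways to fill the rest, and there are C(6,j) ways to pick which j.
By inclusion–exclusion, the number of valid placements is Σ_{j=0}^{6} (−1)^j C(6,j)·(8−j)!.
Computing: 40320 − 30240 + 10800 − 2400 + 360 − 36 + 2 = 18806.

18806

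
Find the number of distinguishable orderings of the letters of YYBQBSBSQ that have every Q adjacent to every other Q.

1680

Treat the 2 copies of Q as a single block. The multiset to arrange is then {QQ, B, B, B, S, S, Y, Y}, 8 items in all.
That gives (8)!/(3!·2!·2!) = 1680 arrangements.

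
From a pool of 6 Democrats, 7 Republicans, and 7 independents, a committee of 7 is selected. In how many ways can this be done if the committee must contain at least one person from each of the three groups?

70658

With no constraint there are C(20,7) = 77520 possible selections.
Subtract selections that omit an entire group: no Democrats → C(14,7) = 3432; no Republicans → C(13,7) = 1716; no independents → C(13,7) = 1716.
Add back selections omitting two groups (i.e. drawn from a single group): C(6,7) + C(7,7) + C(7,7) = 2.
By inclusion–exclusion: 77520 − 6864 + 2 = 70658.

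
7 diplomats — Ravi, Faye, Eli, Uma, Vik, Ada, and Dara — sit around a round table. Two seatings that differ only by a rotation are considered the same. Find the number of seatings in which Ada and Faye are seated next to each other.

240

Glue Ada and Faye into a block (2 internal orders). Seating 6 units around a circle gives (5)! arrangements.
So 2 × (5)! = 2 × 120 = 240.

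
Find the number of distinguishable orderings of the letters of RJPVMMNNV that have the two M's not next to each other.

35280

There are 9!/(2!·2!·2!) = 45360 arrangements of RJPVMMNNV in total.
If the two M's are adjacent, glue them into one block, leaving 8 items to arrange: (8)!/(2!·2!) = 10080 ways.
Hence 45360 − 10080 = 35280.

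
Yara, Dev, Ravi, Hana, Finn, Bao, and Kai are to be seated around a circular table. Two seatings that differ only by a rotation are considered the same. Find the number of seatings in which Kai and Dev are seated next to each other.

240

Treat {Kai, Dev} as one unit (2 internal orders) and seat the resulting 6 units around the table: (5)! circular arrangements.
So 2 × (5)! = 2 × 120 = 240.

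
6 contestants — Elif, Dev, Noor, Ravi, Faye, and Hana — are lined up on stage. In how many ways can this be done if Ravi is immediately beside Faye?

240

Glue Ravi and Faye into one block (2 internal orders), leaving 5 units to arrange in a row.
So the count is 2·(5)! = 240.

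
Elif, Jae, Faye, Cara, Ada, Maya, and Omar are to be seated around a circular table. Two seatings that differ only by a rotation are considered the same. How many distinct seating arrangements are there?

720

Around a circle, 7 distinct people have 7!/7 = (6)! = 720 rotationally distinct seatings.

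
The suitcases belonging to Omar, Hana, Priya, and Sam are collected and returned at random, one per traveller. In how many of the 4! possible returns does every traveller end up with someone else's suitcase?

9

This is the derangement count D_4: permutations of 4 items with no fixed point.
By inclusion–exclusion this is Σ_{j=0}^{4} (−1)^j C(4,j)·(4−j)!.
Computing: 24 − 24 + 12 − 4 + 1 = 9.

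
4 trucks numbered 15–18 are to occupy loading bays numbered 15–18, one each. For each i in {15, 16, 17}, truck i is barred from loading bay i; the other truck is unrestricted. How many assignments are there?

Let Aᵢ (for i ∈ {15, 16, 17}) be the placements that put truck i in its forbidden loading bay. Any j of these fix j positions, leaving (4−j)! ways to fill the rest, and there are C(3,j) ways to pick which j.
By inclusion–exclusion, the number of valid placements is Σ_{j=0}^{3} (−1)^j C(3,j)·(4−j)!.
Computing: 24 − 18 + 6 − 1 = 11.

11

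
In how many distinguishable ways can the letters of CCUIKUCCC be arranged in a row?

1512

The 9 letters of CCUIKUCCC have repeats: C appearing 5 times and U appearing twice.
The number of distinct arrangements is 9!/(5!·2!) = 362880/240 = 1512.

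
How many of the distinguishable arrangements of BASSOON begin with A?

Fix A in the first position and arrange the remaining 6 letters.
Those 6 letters have O appearing twice and S appearing twice, giving (6)!/(2!·2!) = 180.

180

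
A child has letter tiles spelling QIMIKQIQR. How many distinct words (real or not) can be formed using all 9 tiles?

QIMIKQIQR has 9 letters with I appearing 3 times and Q appearing 3 times.
The number of distinct arrangements is 9!/(3!·3!) = 362880/36 = 10080.

10080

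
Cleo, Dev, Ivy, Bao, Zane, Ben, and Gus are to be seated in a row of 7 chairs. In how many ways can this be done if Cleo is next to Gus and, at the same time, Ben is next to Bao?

Treat {Cleo,Gus} as one block (2 orders) and {Ben,Bao} as another (2 orders).
That leaves 5 units to arrange: 2 × 2 × 5! = 4 × 120 = 480.

480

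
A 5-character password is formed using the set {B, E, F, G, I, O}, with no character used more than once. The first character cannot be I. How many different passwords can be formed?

The first character has 6−1 = 5 choices (anything except I).
The remaining 4 characters are filled from the other 5 symbols without repetition: 5 × 4 × 3 × 2 = 120.
Total: 5 × 120 = 600.

600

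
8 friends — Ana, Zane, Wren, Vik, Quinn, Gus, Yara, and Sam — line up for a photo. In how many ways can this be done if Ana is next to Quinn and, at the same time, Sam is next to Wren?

2880

Treat {Ana,Quinn} as one block (2 orders) and {Sam,Wren} as another (2 orders).
That leaves 6 units to arrange: 2 × 2 × 6! = 4 × 720 = 2880.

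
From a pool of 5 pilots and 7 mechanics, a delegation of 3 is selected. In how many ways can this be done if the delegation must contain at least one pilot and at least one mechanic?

175

Total 3-person selections from all 12: C(12,3) = 220.
Subtract selections that omit an entire group: no pilots → C(7,3) = 35; no mechanics → C(5,3) = 10.
Both groups omitted at once is impossible, so 220 − 45 = 175.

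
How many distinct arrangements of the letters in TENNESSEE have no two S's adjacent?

Total arrangements of TENNESSEE: 9!/(4!·2!·2!) = 3780.
If the two S's are adjacent, glue them into one block, leaving 8 items to arrange: (8)!/(4!·2!) = 840 ways.
Subtracting, 3780 − 840 = 2940 arrangements keep the S's apart.

2940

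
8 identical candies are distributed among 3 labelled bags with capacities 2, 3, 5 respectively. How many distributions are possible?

6

By stars and bars, unrestricted non-negative solutions to x_1+…+x_3 = 8 number C(8+2,2) = 45.
Subtract solutions that violate a single cap (substitute x_i' = x_i − (cap_i+1)): x_1 ≥ 3 gives C(7,2) = 21; x_2 ≥ 4 gives C(6,2) = 15; x_3 ≥ 6 gives C(4,2) = 6. Together 42.
Add back pairs where two caps are both exceeded: 3 + 0 + 0 = 3.
By inclusion–exclusion the count is 45 − 42 + 3 = 6.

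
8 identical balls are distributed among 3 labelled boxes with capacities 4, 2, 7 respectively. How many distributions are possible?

Ignoring the caps, the number of non-negative solutions to x_1+…+x_3 = 8 is C(10,2) = 45.
Subtract solutions that violate a single cap (substitute x_i' = x_i − (cap_i+1)): x_1 ≥ 5 gives C(5,2) = 10; x_2 ≥ 3 gives C(7,2) = 21; x_3 ≥ 8 gives C(2,2) = 1. Together 32.
Add back pairs where two caps are both exceeded: 1 + 0 + 0 = 1.
By inclusion–exclusion the count is 45 − 32 + 1 = 14.

14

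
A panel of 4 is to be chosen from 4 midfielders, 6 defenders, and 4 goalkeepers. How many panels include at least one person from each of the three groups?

528

Unrestricted: C(14,4) = 1001 ways to pick any 4 of the 14.
Subtract selections that omit an entire group: no midfielders → C(10,4) = 210; no defenders → C(8,4) = 70; no goalkeepers → C(10,4) = 210.
Add back selections omitting two groups (i.e. drawn from a single group): C(4,4) + C(6,4) + C(4,4) = 17.
By inclusion–exclusion: 1001 − 490 + 17 = 528.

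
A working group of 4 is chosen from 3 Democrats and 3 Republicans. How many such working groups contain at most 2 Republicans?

Split by how many Republicans are chosen (0 through 2).
Sum: C(3,0)·C(3,4) + C(3,1)·C(3,3) + C(3,2)·C(3,2) = 0 + 3 + 9 = 12.

12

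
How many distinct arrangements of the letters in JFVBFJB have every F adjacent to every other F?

180

Treat the 2 copies of F as a single block. The multiset to arrange is then {FF, B, B, J, J, V}, 6 items in all.
That gives (6)!/(2!·2!) = 180 arrangements.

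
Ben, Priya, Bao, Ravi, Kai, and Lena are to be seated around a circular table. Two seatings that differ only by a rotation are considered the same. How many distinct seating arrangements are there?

120

Seat Ben anywhere (absorbing the rotational symmetry), then permute the other 5: (5)! = 120.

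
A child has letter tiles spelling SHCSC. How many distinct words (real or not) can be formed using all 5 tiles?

30

SHCSC has 5 letters with C appearing twice and S appearing twice.
Dividing 5! = 120 by 2!·2! = 4 for the repeated letters gives 30.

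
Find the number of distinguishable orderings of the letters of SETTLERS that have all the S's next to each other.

Treat the 2 copies of S as a single block. The multiset to arrange is then {SS, E, E, L, R, T, T}, 7 items in all.
That gives (7)!/(2!·2!) = 1260 arrangements.

1260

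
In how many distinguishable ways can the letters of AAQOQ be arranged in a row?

The 5 letters of AAQOQ have repeats: A appearing twice and Q appearing twice.
Dividing 5! = 120 by 2!·2! = 4 for the repeated letters gives 30.

30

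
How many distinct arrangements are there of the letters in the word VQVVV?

VQVVV has 5 letters with V appearing 4 times.
Dividing 5! = 120 by 4! = 24 for the repeated letters gives 5.

5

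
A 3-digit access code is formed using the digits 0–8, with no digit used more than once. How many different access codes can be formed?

504

Choose and order 3 of the 9 symbols: the first digit has 9 options, the next 8, then 7.
That product is 9 × 8 × 7 = 504.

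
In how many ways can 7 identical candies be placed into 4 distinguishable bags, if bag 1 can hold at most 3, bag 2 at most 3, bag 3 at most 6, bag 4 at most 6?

78

Without the upper bounds there are C(10,3) = 120 ways to split 7 among 4 bags.
Subtract solutions that violate a single cap (substitute x_i' = x_i − (cap_i+1)): x_1 ≥ 4 gives C(6,3) = 20; x_2 ≥ 4 gives C(6,3) = 20; x_3 ≥ 7 gives C(3,3) = 1; x_4 ≥ 7 gives C(3,3) = 1. Together 42.
No two caps can be exceeded simultaneously, so the pair terms are all 0.
By inclusion–exclusion the count is 120 − 42 + 0 = 78.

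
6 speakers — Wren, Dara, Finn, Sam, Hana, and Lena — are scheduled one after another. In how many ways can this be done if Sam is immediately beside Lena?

240

Glue Sam and Lena into one block (2 internal orders), leaving 5 units to arrange in a row.
So the count is 2·(5)! = 240.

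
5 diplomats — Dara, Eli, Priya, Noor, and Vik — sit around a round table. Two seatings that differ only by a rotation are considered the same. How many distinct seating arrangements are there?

Seat Dara anywhere (absorbing the rotational symmetry), then permute the other 4: (4)! = 24.

24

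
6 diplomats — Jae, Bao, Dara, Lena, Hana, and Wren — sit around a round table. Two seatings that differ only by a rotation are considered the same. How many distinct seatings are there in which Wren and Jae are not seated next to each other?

Without the restriction there are (5)! = 120 seatings.
Seatings with Wren beside Jae: treat them as a block with 2 internal orders, giving 2 × (4)! = 48.
Subtracting, 120 − 48 = 72.

72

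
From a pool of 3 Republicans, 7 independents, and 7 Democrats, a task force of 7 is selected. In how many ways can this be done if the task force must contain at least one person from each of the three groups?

15778

Total 7-person selections from all 17: C(17,7) = 19448.
Subtract selections that omit an entire group: no Republicans → C(14,7) = 3432; no independents → C(10,7) = 120; no Democrats → C(10,7) = 120.
Add back selections omitting two groups (i.e. drawn from a single group): C(3,7) + C(7,7) + C(7,7) = 2.
By inclusion–exclusion: 19448 − 3672 + 2 = 15778.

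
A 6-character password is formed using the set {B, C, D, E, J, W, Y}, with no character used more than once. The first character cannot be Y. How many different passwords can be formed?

The first character has 7−1 = 6 choices (anything except Y).
The remaining 5 characters are filled from the other 6 symbols without repetition: 6 × 5 × 4 × 3 × 2 = 720.
Total: 6 × 720 = 4320.

4320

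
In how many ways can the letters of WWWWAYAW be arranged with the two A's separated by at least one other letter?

126

There are 8!/(5!·2!) = 168 arrangements of WWWWAYAW in total.
If the two A's are adjacent, glue them into one block, leaving 7 items to arrange: (7)!/(5!) = 42 ways.
Hence 168 − 42 = 126.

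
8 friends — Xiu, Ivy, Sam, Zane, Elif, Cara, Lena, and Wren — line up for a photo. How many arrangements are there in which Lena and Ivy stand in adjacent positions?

Glue Lena and Ivy into one block (2 internal orders), leaving 7 units to arrange in a row.
So the count is 2·(7)! = 10080.

10080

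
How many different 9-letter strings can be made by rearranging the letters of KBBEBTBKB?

The 9 letters of KBBEBTBKB have repeats: B appearing 5 times and K appearing twice.
Dividing 9! = 362880 by 5!·2! = 240 for the repeated letters gives 1512.

1512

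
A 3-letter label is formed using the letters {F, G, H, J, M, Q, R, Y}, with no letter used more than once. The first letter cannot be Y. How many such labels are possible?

294

The first letter has 8−1 = 7 choices (anything except Y).
The remaining 2 letters are filled from the other 7 symbols without repetition: 7 × 6 = 42.
Total: 7 × 42 = 294.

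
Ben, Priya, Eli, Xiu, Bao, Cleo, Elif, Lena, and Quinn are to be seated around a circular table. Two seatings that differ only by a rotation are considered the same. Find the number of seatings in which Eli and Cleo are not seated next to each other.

30240

Without the restriction there are (8)! = 40320 seatings.
Seatings with Eli beside Cleo: treat them as a block with 2 internal orders, giving 2 × (7)! = 10080.
Subtracting, 40320 − 10080 = 30240.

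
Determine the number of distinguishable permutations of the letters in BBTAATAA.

420

Letter multiplicities in BBTAATAA: A×4, B×2, T×2.
So there are 8! / (4!·2!·2!) = 420 distinguishable arrangements.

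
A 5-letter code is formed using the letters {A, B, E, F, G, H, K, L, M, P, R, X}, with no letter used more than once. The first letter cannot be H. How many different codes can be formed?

87120

The first letter has 12−1 = 11 choices (anything except H).
The remaining 4 letters are filled from the other 11 symbols without repetition: 11 × 10 × 9 × 8 = 7920.
Total: 11 × 7920 = 87120.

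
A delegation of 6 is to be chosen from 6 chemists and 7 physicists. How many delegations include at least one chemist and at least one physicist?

With no constraint there are C(13,6) = 1716 possible selections.
Subtract selections that omit an entire group: no chemists → C(7,6) = 7; no physicists → C(6,6) = 1.
Both groups omitted at once is impossible, so 1716 − 8 = 1708.

1708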